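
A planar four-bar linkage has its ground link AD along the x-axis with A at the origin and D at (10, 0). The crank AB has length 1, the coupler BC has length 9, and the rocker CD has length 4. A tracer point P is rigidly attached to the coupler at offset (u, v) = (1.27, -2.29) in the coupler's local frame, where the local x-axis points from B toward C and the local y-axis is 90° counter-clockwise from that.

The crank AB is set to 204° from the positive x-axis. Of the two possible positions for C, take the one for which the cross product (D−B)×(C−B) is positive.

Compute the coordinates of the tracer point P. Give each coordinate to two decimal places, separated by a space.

A=(0,0), D=(10.00,0)
B = A + 1.00·(cos204°, sin204°) = (-0.9135, -0.4067)
|BD| = 10.9211
circle(B,9.00) ∩ circle(D,4.00): a=8.4364, h=3.1347
  candidates: C₊=(7.4003,3.0400) cross=34.235; C₋=(7.6338,-3.2251) cross=-34.235
  mode + wants cross > 0 → take C=(7.4003,3.0400) (cross=34.235)
ex = (C−B)/|BC| = (0.9238,0.3830); ey = (-0.3830,0.9238)
P = B + 1.27·ex + -2.29·ey = (1.1366,-2.0358)

1.14 -2.04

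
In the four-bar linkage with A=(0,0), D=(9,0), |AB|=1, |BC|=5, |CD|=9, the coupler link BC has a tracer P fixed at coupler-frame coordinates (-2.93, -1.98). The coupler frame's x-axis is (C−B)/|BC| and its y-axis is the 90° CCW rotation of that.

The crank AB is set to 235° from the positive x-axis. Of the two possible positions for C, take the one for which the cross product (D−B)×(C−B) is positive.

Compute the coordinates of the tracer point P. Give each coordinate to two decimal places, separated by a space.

0.44 -4.21

A=(0,0), D=(9.00,0)
B = A + 1.00·(cos235°, sin235°) = (-0.5736, -0.8192)
|BD| = 9.6086
circle(B,5.00) ∩ circle(D,9.00): a=1.8902, h=4.6289
  candidates: C₊=(0.9151,3.9541) cross=44.477; C₋=(1.7044,-5.2701) cross=-44.477
  mode + wants cross > 0 → take C=(0.9151,3.9541) (cross=44.477)
ex = (C−B)/|BC| = (0.2977,0.9546); ey = (-0.9546,0.2977)
P = B + -2.93·ex + -1.98·ey = (0.4442,-4.2058)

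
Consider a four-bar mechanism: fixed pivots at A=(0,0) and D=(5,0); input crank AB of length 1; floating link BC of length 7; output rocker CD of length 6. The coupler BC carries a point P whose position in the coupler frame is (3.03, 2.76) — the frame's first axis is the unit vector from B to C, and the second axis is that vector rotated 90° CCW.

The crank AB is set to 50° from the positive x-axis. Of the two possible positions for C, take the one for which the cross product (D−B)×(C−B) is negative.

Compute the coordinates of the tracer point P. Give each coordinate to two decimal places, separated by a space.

4.33 -1.03

A=(0,0), D=(5.00,0)
B = A + 1.00·(cos50°, sin50°) = (0.6428, 0.7660)
|BD| = 4.4240
circle(B,7.00) ∩ circle(D,6.00): a=3.6813, h=5.9538
  candidates: C₊=(5.2994,5.9925) cross=26.340; C₋=(3.2375,-5.7353) cross=-26.340
  mode - wants cross < 0 → take C=(3.2375,-5.7353) (cross=-26.340)
ex = (C−B)/|BC| = (0.3707,-0.9288); ey = (0.9288,0.3707)
P = B + 3.03·ex + 2.76·ey = (4.3293,-1.0250)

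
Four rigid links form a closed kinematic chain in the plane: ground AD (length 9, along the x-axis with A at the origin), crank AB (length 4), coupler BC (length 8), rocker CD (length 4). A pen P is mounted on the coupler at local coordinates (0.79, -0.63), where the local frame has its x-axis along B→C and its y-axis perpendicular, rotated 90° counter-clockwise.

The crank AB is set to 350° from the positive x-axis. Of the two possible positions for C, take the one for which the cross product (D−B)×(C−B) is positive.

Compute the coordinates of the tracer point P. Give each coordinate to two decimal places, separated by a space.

4.94 -0.80

A=(0,0), D=(9.00,0)
B = A + 4.00·(cos350°, sin350°) = (3.9392, -0.6946)
|BD| = 5.1082
circle(B,8.00) ∩ circle(D,4.00): a=7.2524, h=3.3767
  candidates: C₊=(10.6651,3.6369) cross=17.249; C₋=(11.5834,-3.0538) cross=-17.249
  mode + wants cross > 0 → take C=(10.6651,3.6369) (cross=17.249)
ex = (C−B)/|BC| = (0.8407,0.5414); ey = (-0.5414,0.8407)
P = B + 0.79·ex + -0.63·ey = (4.9445,-0.7965)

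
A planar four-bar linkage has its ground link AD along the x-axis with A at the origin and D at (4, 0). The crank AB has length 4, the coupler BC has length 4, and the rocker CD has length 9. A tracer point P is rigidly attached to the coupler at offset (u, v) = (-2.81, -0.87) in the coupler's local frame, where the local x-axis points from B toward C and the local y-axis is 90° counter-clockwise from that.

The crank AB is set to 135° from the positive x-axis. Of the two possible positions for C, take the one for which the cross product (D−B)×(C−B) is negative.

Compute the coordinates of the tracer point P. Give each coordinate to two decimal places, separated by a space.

A=(0,0), D=(4.00,0)
B = A + 4.00·(cos135°, sin135°) = (-2.8284, 2.8284)
|BD| = 7.3910
circle(B,4.00) ∩ circle(D,9.00): a=-0.7017, h=3.9380
  candidates: C₊=(-1.9697,6.7352) cross=29.106; C₋=(-4.9837,-0.5413) cross=-29.106
  mode - wants cross < 0 → take C=(-4.9837,-0.5413) (cross=-29.106)
ex = (C−B)/|BC| = (-0.5388,-0.8424); ey = (0.8424,-0.5388)
P = B + -2.81·ex + -0.87·ey = (-2.0472,5.6644)

-2.05 5.66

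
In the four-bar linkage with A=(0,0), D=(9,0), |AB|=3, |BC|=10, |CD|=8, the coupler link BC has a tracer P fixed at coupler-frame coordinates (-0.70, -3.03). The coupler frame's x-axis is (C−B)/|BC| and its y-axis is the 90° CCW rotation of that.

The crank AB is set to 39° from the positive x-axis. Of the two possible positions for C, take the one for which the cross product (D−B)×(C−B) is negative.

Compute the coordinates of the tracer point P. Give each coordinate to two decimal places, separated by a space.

A=(0,0), D=(9.00,0)
B = A + 3.00·(cos39°, sin39°) = (2.3314, 1.8880)
|BD| = 6.9307
circle(B,10.00) ∩ circle(D,8.00): a=6.0625, h=7.9528
  candidates: C₊=(10.3310,7.8885) cross=55.118; C₋=(5.9983,-7.4155) cross=-55.118
  mode - wants cross < 0 → take C=(5.9983,-7.4155) (cross=-55.118)
ex = (C−B)/|BC| = (0.3667,-0.9303); ey = (0.9303,0.3667)
P = B + -0.70·ex + -3.03·ey = (-0.7442,1.4282)

-0.74 1.43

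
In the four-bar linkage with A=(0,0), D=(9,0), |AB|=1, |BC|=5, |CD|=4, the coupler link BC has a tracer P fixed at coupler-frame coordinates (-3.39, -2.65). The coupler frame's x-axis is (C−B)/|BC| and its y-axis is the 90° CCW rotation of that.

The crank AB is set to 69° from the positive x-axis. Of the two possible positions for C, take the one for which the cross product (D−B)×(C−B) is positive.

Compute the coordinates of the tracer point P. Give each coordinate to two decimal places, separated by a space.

-2.67 -2.12

A=(0,0), D=(9.00,0)
B = A + 1.00·(cos69°, sin69°) = (0.3584, 0.9336)
|BD| = 8.6919
circle(B,5.00) ∩ circle(D,4.00): a=4.8637, h=1.1596
  candidates: C₊=(5.3185,1.5641) cross=10.079; C₋=(5.0694,-0.7417) cross=-10.079
  mode + wants cross > 0 → take C=(5.3185,1.5641) (cross=10.079)
ex = (C−B)/|BC| = (0.9920,0.1261); ey = (-0.1261,0.9920)
P = B + -3.39·ex + -2.65·ey = (-2.6704,-2.1227)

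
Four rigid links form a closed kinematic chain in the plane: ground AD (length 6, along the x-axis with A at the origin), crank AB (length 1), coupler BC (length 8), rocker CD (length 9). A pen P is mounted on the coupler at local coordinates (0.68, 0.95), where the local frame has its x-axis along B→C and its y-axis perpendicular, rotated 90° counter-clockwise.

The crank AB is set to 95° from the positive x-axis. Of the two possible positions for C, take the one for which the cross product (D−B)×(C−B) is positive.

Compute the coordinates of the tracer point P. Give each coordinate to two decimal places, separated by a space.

-0.72 1.98

A=(0,0), D=(6.00,0)
B = A + 1.00·(cos95°, sin95°) = (-0.0872, 0.9962)
|BD| = 6.1681
circle(B,8.00) ∩ circle(D,9.00): a=1.7060, h=7.8160
  candidates: C₊=(2.8588,8.4340) cross=48.210; C₋=(0.3341,-6.9927) cross=-48.210
  mode + wants cross > 0 → take C=(2.8588,8.4340) (cross=48.210)
ex = (C−B)/|BC| = (0.3682,0.9297); ey = (-0.9297,0.3682)
P = B + 0.68·ex + 0.95·ey = (-0.7200,1.9782)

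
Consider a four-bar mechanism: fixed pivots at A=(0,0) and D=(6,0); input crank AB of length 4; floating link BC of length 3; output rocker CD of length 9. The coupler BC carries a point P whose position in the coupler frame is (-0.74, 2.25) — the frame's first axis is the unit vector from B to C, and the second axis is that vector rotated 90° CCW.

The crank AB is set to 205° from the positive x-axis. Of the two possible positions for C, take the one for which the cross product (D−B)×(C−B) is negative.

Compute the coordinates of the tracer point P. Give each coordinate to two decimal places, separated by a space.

A=(0,0), D=(6.00,0)
B = A + 4.00·(cos205°, sin205°) = (-3.6252, -1.6905)
|BD| = 9.7726
circle(B,3.00) ∩ circle(D,9.00): a=1.2025, h=2.7485
  candidates: C₊=(-2.9163,1.2246) cross=26.859; C₋=(-1.9654,-4.1895) cross=-26.859
  mode - wants cross < 0 → take C=(-1.9654,-4.1895) (cross=-26.859)
ex = (C−B)/|BC| = (0.5533,-0.8330); ey = (0.8330,0.5533)
P = B + -0.74·ex + 2.25·ey = (-2.1604,0.1708)

-2.16 0.17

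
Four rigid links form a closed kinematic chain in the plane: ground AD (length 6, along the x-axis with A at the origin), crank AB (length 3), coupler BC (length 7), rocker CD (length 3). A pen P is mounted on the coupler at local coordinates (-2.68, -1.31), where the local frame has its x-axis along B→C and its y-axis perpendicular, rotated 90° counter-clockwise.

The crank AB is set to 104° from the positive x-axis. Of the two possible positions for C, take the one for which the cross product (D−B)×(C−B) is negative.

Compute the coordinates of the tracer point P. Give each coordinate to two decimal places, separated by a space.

A=(0,0), D=(6.00,0)
B = A + 3.00·(cos104°, sin104°) = (-0.7258, 2.9109)
|BD| = 7.3287
circle(B,7.00) ∩ circle(D,3.00): a=6.3933, h=2.8505
  candidates: C₊=(6.2738,2.9875) cross=20.890; C₋=(4.0094,-2.2445) cross=-20.890
  mode - wants cross < 0 → take C=(4.0094,-2.2445) (cross=-20.890)
ex = (C−B)/|BC| = (0.6765,-0.7365); ey = (0.7365,0.6765)
P = B + -2.68·ex + -1.31·ey = (-3.5035,3.9985)

-3.50 4.00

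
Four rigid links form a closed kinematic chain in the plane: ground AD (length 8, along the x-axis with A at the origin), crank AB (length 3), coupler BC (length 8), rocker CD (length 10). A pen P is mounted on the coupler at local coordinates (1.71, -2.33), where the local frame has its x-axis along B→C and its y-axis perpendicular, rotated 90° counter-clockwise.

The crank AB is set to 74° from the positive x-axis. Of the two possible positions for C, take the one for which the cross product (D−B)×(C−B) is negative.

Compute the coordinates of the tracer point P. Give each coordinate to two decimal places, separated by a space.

-1.78 1.64

A=(0,0), D=(8.00,0)
B = A + 3.00·(cos74°, sin74°) = (0.8269, 2.8838)
|BD| = 7.7311
circle(B,8.00) ∩ circle(D,10.00): a=1.5373, h=7.8509
  candidates: C₊=(5.1817,9.5946) cross=60.696; C₋=(-0.6753,-4.9739) cross=-60.696
  mode - wants cross < 0 → take C=(-0.6753,-4.9739) (cross=-60.696)
ex = (C−B)/|BC| = (-0.1878,-0.9822); ey = (0.9822,-0.1878)
P = B + 1.71·ex + -2.33·ey = (-1.7827,1.6417)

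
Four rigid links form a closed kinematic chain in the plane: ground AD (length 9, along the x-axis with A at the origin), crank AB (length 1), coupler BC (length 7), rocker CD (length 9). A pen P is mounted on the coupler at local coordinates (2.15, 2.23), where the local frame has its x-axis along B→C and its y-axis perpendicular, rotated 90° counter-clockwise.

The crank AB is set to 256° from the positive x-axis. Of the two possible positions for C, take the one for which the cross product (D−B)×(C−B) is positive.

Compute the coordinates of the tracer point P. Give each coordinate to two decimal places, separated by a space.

A=(0,0), D=(9.00,0)
B = A + 1.00·(cos256°, sin256°) = (-0.2419, -0.9703)
|BD| = 9.2927
circle(B,7.00) ∩ circle(D,9.00): a=2.9246, h=6.3598
  candidates: C₊=(2.0026,5.6601) cross=59.100; C₋=(3.3307,-6.9899) cross=-59.100
  mode + wants cross > 0 → take C=(2.0026,5.6601) (cross=59.100)
ex = (C−B)/|BC| = (0.3206,0.9472); ey = (-0.9472,0.3206)
P = B + 2.15·ex + 2.23·ey = (-1.6648,1.7812)

-1.66 1.78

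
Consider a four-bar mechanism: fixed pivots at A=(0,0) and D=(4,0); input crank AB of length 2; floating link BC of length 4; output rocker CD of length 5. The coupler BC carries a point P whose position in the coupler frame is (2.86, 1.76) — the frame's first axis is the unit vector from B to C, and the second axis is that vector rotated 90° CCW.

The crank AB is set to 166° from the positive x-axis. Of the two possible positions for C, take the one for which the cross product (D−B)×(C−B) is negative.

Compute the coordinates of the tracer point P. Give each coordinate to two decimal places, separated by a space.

A=(0,0), D=(4.00,0)
B = A + 2.00·(cos166°, sin166°) = (-1.9406, 0.4838)
|BD| = 5.9603
circle(B,4.00) ∩ circle(D,5.00): a=2.2251, h=3.3240
  candidates: C₊=(0.5470,3.6162) cross=19.812; C₋=(0.0074,-3.0098) cross=-19.812
  mode - wants cross < 0 → take C=(0.0074,-3.0098) (cross=-19.812)
ex = (C−B)/|BC| = (0.4870,-0.8734); ey = (0.8734,0.4870)
P = B + 2.86·ex + 1.76·ey = (0.9894,-1.1570)

0.99 -1.16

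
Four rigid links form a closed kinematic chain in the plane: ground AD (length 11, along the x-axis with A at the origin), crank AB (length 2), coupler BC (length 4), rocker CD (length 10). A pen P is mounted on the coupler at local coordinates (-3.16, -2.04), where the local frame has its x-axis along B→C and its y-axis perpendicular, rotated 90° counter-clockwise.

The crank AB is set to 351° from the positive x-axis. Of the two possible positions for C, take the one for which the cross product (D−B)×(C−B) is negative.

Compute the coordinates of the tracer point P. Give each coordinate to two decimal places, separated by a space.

A=(0,0), D=(11.00,0)
B = A + 2.00·(cos351°, sin351°) = (1.9754, -0.3129)
|BD| = 9.0300
circle(B,4.00) ∩ circle(D,10.00): a=-0.1361, h=3.9977
  candidates: C₊=(1.7008,3.6777) cross=36.099; C₋=(1.9779,-4.3129) cross=-36.099
  mode - wants cross < 0 → take C=(1.9779,-4.3129) (cross=-36.099)
ex = (C−B)/|BC| = (0.0006,-1.0000); ey = (1.0000,0.0006)
P = B + -3.16·ex + -2.04·ey = (-0.0666,2.8459)

-0.07 2.85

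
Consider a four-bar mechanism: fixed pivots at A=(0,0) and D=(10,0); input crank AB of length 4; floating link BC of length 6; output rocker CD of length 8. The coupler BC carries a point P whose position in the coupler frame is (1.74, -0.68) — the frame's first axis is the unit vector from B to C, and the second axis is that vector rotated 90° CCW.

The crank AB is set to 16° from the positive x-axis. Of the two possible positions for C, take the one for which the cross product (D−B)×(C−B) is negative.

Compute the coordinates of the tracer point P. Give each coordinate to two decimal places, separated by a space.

A=(0,0), D=(10.00,0)
B = A + 4.00·(cos16°, sin16°) = (3.8450, 1.1025)
|BD| = 6.2529
circle(B,6.00) ∩ circle(D,8.00): a=0.8875, h=5.9340
  candidates: C₊=(5.7650,6.7871) cross=37.105; C₋=(3.6723,-4.8950) cross=-37.105
  mode - wants cross < 0 → take C=(3.6723,-4.8950) (cross=-37.105)
ex = (C−B)/|BC| = (-0.0288,-0.9996); ey = (0.9996,-0.0288)
P = B + 1.74·ex + -0.68·ey = (3.1152,-0.6172)

3.12 -0.62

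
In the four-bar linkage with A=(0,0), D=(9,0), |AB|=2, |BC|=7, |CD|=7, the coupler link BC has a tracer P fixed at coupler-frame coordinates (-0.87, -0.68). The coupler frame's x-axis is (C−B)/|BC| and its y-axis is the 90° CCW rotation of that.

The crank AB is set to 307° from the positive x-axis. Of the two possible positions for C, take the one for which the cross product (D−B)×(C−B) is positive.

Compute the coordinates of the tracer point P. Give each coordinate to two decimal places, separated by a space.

A=(0,0), D=(9.00,0)
B = A + 2.00·(cos307°, sin307°) = (1.2036, -1.5973)
|BD| = 7.9583
circle(B,7.00) ∩ circle(D,7.00): a=3.9792, h=5.7590
  candidates: C₊=(3.9460,4.8432) cross=45.832; C₋=(6.2577,-6.4405) cross=-45.832
  mode + wants cross > 0 → take C=(3.9460,4.8432) (cross=45.832)
ex = (C−B)/|BC| = (0.3918,0.9201); ey = (-0.9201,0.3918)
P = B + -0.87·ex + -0.68·ey = (1.4884,-2.6641)

1.49 -2.66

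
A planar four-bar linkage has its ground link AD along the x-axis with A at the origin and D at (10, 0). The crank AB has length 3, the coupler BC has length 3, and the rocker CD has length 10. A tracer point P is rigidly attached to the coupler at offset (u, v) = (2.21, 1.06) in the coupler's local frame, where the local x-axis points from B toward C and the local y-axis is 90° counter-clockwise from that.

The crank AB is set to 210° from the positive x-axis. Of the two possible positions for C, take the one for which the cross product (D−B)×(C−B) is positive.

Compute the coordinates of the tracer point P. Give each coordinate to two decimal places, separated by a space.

A=(0,0), D=(10.00,0)
B = A + 3.00·(cos210°, sin210°) = (-2.5981, -1.5000)
|BD| = 12.6871
circle(B,3.00) ∩ circle(D,10.00): a=2.7572, h=1.1823
  candidates: C₊=(0.0000,-0.0000) cross=15.000; C₋=(0.2796,-2.3480) cross=-15.000
  mode + wants cross > 0 → take C=(0.0000,-0.0000) (cross=15.000)
ex = (C−B)/|BC| = (0.8660,0.5000); ey = (-0.5000,0.8660)
P = B + 2.21·ex + 1.06·ey = (-1.2142,0.5230)

-1.21 0.52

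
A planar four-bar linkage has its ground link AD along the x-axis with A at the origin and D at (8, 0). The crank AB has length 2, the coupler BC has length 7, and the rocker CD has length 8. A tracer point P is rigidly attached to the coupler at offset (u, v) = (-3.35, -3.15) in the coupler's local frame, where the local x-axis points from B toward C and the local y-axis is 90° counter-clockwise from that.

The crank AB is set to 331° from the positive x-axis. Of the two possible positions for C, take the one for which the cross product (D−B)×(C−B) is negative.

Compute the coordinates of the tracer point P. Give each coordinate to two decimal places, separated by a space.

A=(0,0), D=(8.00,0)
B = A + 2.00·(cos331°, sin331°) = (1.7492, -0.9696)
|BD| = 6.3255
circle(B,7.00) ∩ circle(D,8.00): a=1.9771, h=6.7150
  candidates: C₊=(2.6736,5.9691) cross=42.476; C₋=(4.7323,-7.3022) cross=-42.476
  mode - wants cross < 0 → take C=(4.7323,-7.3022) (cross=-42.476)
ex = (C−B)/|BC| = (0.4261,-0.9047); ey = (0.9047,0.4261)
P = B + -3.35·ex + -3.15·ey = (-2.5280,0.7186)

-2.53 0.72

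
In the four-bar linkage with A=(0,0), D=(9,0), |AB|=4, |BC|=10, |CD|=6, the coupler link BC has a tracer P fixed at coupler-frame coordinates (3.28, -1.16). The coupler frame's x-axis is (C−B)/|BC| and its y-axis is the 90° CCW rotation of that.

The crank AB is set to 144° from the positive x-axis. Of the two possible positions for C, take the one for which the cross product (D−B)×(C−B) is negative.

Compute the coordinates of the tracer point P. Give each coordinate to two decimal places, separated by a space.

A=(0,0), D=(9.00,0)
B = A + 4.00·(cos144°, sin144°) = (-3.2361, 2.3511)
|BD| = 12.4599
circle(B,10.00) ∩ circle(D,6.00): a=8.7982, h=4.7531
  candidates: C₊=(6.3010,5.3587) cross=59.223; C₋=(4.5072,-3.9767) cross=-59.223
  mode - wants cross < 0 → take C=(4.5072,-3.9767) (cross=-59.223)
ex = (C−B)/|BC| = (0.7743,-0.6328); ey = (0.6328,0.7743)
P = B + 3.28·ex + -1.16·ey = (-1.4303,-0.6226)

-1.43 -0.62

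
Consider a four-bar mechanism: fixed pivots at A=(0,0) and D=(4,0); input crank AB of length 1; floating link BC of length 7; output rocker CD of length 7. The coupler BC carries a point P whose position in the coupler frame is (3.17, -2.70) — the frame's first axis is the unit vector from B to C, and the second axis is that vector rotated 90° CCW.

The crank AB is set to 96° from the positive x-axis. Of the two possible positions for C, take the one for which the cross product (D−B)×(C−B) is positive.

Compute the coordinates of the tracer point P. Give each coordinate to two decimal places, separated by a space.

A=(0,0), D=(4.00,0)
B = A + 1.00·(cos96°, sin96°) = (-0.1045, 0.9945)
|BD| = 4.2233
circle(B,7.00) ∩ circle(D,7.00): a=2.1116, h=6.6739
  candidates: C₊=(3.5193,6.9835) cross=28.186; C₋=(0.3761,-5.9890) cross=-28.186
  mode + wants cross > 0 → take C=(3.5193,6.9835) (cross=28.186)
ex = (C−B)/|BC| = (0.5177,0.8556); ey = (-0.8556,0.5177)
P = B + 3.17·ex + -2.70·ey = (3.8466,2.3089)

3.85 2.31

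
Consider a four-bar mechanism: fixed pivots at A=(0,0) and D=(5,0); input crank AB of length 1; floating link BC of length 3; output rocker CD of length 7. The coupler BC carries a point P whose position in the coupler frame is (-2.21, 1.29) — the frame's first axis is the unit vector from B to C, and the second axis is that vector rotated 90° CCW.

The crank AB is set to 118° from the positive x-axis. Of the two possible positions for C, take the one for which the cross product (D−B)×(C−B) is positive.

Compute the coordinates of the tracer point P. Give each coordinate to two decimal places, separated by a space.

A=(0,0), D=(5.00,0)
B = A + 1.00·(cos118°, sin118°) = (-0.4695, 0.8829)
|BD| = 5.5403
circle(B,3.00) ∩ circle(D,7.00): a=-0.8398, h=2.8801
  candidates: C₊=(-0.8395,3.8600) cross=15.956; C₋=(-1.7575,-1.8265) cross=-15.956
  mode + wants cross > 0 → take C=(-0.8395,3.8600) (cross=15.956)
ex = (C−B)/|BC| = (-0.1234,0.9924); ey = (-0.9924,-0.1234)
P = B + -2.21·ex + 1.29·ey = (-1.4770,-1.4693)

-1.48 -1.47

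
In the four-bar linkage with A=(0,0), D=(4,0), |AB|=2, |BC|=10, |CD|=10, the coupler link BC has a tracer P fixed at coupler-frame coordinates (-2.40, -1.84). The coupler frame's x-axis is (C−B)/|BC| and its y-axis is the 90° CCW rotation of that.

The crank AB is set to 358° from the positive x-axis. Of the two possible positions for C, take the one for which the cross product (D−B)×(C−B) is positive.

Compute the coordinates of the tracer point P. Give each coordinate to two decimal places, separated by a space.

3.68 -2.58

A=(0,0), D=(4.00,0)
B = A + 2.00·(cos358°, sin358°) = (1.9988, -0.0698)
|BD| = 2.0024
circle(B,10.00) ∩ circle(D,10.00): a=1.0012, h=9.9498
  candidates: C₊=(2.6526,9.9088) cross=19.924; C₋=(3.3462,-9.9786) cross=-19.924
  mode + wants cross > 0 → take C=(2.6526,9.9088) (cross=19.924)
ex = (C−B)/|BC| = (0.0654,0.9979); ey = (-0.9979,0.0654)
P = B + -2.40·ex + -1.84·ey = (3.6779,-2.5850)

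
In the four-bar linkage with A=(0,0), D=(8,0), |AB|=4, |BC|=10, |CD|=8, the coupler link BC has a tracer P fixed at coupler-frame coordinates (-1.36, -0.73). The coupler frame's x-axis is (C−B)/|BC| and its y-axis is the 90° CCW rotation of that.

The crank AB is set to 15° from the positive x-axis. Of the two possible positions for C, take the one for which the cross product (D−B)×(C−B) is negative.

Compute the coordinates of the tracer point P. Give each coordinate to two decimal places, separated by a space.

A=(0,0), D=(8.00,0)
B = A + 4.00·(cos15°, sin15°) = (3.8637, 1.0353)
|BD| = 4.2639
circle(B,10.00) ∩ circle(D,8.00): a=6.3534, h=7.7223
  candidates: C₊=(11.9020,6.9839) cross=32.927; C₋=(8.1520,-7.9986) cross=-32.927
  mode - wants cross < 0 → take C=(8.1520,-7.9986) (cross=-32.927)
ex = (C−B)/|BC| = (0.4288,-0.9034); ey = (0.9034,0.4288)
P = B + -1.36·ex + -0.73·ey = (2.6210,1.9508)

2.62 1.95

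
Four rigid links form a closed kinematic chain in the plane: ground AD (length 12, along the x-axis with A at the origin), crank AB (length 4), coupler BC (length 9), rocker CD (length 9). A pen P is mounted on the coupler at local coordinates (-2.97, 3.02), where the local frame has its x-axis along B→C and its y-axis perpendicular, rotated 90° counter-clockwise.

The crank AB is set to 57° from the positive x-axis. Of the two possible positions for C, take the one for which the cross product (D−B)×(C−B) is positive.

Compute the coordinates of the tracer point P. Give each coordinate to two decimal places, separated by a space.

A=(0,0), D=(12.00,0)
B = A + 4.00·(cos57°, sin57°) = (2.1786, 3.3547)
|BD| = 10.3786
circle(B,9.00) ∩ circle(D,9.00): a=5.1893, h=7.3533
  candidates: C₊=(9.4661,8.6359) cross=76.317; C₋=(4.7125,-5.2813) cross=-76.317
  mode + wants cross > 0 → take C=(9.4661,8.6359) (cross=76.317)
ex = (C−B)/|BC| = (0.8097,0.5868); ey = (-0.5868,0.8097)
P = B + -2.97·ex + 3.02·ey = (-1.9985,4.0572)

-2.00 4.06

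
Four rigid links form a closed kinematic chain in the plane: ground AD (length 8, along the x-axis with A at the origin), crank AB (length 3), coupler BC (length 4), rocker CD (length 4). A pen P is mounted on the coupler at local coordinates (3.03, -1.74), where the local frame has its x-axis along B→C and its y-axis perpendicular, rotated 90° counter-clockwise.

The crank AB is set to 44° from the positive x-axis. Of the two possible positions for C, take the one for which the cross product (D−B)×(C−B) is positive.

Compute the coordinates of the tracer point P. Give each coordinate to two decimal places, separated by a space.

A=(0,0), D=(8.00,0)
B = A + 3.00·(cos44°, sin44°) = (2.1580, 2.0840)
|BD| = 6.2026
circle(B,4.00) ∩ circle(D,4.00): a=3.1013, h=2.5263
  candidates: C₊=(5.9278,3.4214) cross=15.669; C₋=(4.2302,-1.3374) cross=-15.669
  mode + wants cross > 0 → take C=(5.9278,3.4214) (cross=15.669)
ex = (C−B)/|BC| = (0.9424,0.3344); ey = (-0.3344,0.9424)
P = B + 3.03·ex + -1.74·ey = (5.5954,1.4572)

5.60 1.46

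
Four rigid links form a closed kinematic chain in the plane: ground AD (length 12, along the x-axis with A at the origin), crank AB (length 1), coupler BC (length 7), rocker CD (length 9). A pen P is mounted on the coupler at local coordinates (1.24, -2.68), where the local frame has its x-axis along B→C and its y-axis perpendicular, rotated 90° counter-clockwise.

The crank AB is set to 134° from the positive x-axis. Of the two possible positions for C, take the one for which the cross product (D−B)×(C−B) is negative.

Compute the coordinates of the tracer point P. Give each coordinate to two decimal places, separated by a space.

-1.78 -2.03

A=(0,0), D=(12.00,0)
B = A + 1.00·(cos134°, sin134°) = (-0.6947, 0.7193)
|BD| = 12.7150
circle(B,7.00) ∩ circle(D,9.00): a=5.0992, h=4.7957
  candidates: C₊=(4.6676,5.2189) cross=60.977; C₋=(4.1250,-4.3571) cross=-60.977
  mode - wants cross < 0 → take C=(4.1250,-4.3571) (cross=-60.977)
ex = (C−B)/|BC| = (0.6885,-0.7252); ey = (0.7252,0.6885)
P = B + 1.24·ex + -2.68·ey = (-1.7845,-2.0252)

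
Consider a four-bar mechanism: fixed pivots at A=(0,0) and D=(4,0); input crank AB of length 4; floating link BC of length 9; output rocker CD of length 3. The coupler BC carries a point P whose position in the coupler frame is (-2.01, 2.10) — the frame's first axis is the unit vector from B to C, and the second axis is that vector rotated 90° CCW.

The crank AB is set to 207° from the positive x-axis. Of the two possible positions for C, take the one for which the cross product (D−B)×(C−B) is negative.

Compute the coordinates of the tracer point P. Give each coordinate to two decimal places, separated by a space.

-5.37 0.46

A=(0,0), D=(4.00,0)
B = A + 4.00·(cos207°, sin207°) = (-3.5640, -1.8160)
|BD| = 7.7790
circle(B,9.00) ∩ circle(D,3.00): a=8.5173, h=2.9077
  candidates: C₊=(4.0392,2.9997) cross=22.619; C₋=(5.3968,-2.6550) cross=-22.619
  mode - wants cross < 0 → take C=(5.3968,-2.6550) (cross=-22.619)
ex = (C−B)/|BC| = (0.9956,-0.0932); ey = (0.0932,0.9956)
P = B + -2.01·ex + 2.10·ey = (-5.3695,0.4623)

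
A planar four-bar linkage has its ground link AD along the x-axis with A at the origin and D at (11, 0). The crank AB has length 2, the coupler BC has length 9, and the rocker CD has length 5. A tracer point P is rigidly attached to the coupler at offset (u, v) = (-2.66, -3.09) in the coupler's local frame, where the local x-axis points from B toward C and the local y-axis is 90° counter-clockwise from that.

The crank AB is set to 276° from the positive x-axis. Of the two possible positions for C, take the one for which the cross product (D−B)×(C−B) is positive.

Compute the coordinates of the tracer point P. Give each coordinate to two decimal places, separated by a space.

-0.04 -6.06

A=(0,0), D=(11.00,0)
B = A + 2.00·(cos276°, sin276°) = (0.2091, -1.9890)
|BD| = 10.9727
circle(B,9.00) ∩ circle(D,5.00): a=8.0381, h=4.0482
  candidates: C₊=(7.3802,3.4492) cross=44.420; C₋=(8.8479,-4.5131) cross=-44.420
  mode + wants cross > 0 → take C=(7.3802,3.4492) (cross=44.420)
ex = (C−B)/|BC| = (0.7968,0.6043); ey = (-0.6043,0.7968)
P = B + -2.66·ex + -3.09·ey = (-0.0433,-6.0584)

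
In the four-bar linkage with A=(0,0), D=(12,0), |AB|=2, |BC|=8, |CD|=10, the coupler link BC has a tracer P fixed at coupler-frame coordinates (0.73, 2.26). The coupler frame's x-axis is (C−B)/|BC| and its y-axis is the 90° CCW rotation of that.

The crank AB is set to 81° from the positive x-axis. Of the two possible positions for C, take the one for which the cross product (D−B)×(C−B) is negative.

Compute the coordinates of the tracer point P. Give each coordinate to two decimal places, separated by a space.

A=(0,0), D=(12.00,0)
B = A + 2.00·(cos81°, sin81°) = (0.3129, 1.9754)
|BD| = 11.8529
circle(B,8.00) ∩ circle(D,10.00): a=4.4078, h=6.6762
  candidates: C₊=(5.7717,7.8236) cross=79.132; C₋=(3.5464,-5.3420) cross=-79.132
  mode - wants cross < 0 → take C=(3.5464,-5.3420) (cross=-79.132)
ex = (C−B)/|BC| = (0.4042,-0.9147); ey = (0.9147,0.4042)
P = B + 0.73·ex + 2.26·ey = (2.6751,2.2211)

2.68 2.22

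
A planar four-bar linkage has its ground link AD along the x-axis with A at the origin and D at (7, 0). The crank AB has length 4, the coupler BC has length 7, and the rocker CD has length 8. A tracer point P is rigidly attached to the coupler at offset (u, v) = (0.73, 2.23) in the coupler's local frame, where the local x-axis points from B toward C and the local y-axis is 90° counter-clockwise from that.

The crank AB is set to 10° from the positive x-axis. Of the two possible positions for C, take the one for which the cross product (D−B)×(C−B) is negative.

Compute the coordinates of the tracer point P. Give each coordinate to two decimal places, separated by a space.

A=(0,0), D=(7.00,0)
B = A + 4.00·(cos10°, sin10°) = (3.9392, 0.6946)
|BD| = 3.1386
circle(B,7.00) ∩ circle(D,8.00): a=-0.8203, h=6.9518
  candidates: C₊=(4.6777,7.6555) cross=21.819; C₋=(1.6008,-5.9033) cross=-21.819
  mode - wants cross < 0 → take C=(1.6008,-5.9033) (cross=-21.819)
ex = (C−B)/|BC| = (-0.3341,-0.9426); ey = (0.9426,-0.3341)
P = B + 0.73·ex + 2.23·ey = (5.7973,-0.7384)

5.80 -0.74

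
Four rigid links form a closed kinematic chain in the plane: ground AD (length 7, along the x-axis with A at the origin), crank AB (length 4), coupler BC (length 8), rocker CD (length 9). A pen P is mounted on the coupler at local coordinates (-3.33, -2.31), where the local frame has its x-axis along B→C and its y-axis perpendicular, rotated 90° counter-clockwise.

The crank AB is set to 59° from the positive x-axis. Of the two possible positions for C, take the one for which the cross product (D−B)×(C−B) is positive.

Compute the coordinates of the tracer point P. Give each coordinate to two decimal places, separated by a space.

1.25 -0.54

A=(0,0), D=(7.00,0)
B = A + 4.00·(cos59°, sin59°) = (2.0602, 3.4287)
|BD| = 6.0131
circle(B,8.00) ∩ circle(D,9.00): a=1.5930, h=7.8398
  candidates: C₊=(7.8390,8.9608) cross=47.142; C₋=(-1.1014,-3.9201) cross=-47.142
  mode + wants cross > 0 → take C=(7.8390,8.9608) (cross=47.142)
ex = (C−B)/|BC| = (0.7224,0.6915); ey = (-0.6915,0.7224)
P = B + -3.33·ex + -2.31·ey = (1.2521,-0.5427)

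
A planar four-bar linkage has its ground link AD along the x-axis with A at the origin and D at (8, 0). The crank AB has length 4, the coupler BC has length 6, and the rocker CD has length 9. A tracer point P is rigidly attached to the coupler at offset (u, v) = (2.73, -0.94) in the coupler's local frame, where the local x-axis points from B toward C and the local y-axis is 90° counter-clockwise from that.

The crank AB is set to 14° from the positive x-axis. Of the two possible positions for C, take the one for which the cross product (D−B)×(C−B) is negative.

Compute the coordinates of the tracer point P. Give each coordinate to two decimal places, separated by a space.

1.28 -0.28

A=(0,0), D=(8.00,0)
B = A + 4.00·(cos14°, sin14°) = (3.8812, 0.9677)
|BD| = 4.2310
circle(B,6.00) ∩ circle(D,9.00): a=-3.2025, h=5.0739
  candidates: C₊=(1.9241,6.6395) cross=21.467; C₋=(-0.3969,-3.2393) cross=-21.467
  mode - wants cross < 0 → take C=(-0.3969,-3.2393) (cross=-21.467)
ex = (C−B)/|BC| = (-0.7130,-0.7012); ey = (0.7012,-0.7130)
P = B + 2.73·ex + -0.94·ey = (1.2756,-0.2762)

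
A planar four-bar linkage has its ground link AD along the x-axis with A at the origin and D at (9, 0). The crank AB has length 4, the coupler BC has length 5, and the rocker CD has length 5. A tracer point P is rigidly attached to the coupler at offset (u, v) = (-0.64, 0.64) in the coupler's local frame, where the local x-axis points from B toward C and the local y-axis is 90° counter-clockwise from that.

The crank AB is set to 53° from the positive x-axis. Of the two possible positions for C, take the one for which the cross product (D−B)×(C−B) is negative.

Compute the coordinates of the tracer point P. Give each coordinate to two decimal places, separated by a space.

2.77 4.02

A=(0,0), D=(9.00,0)
B = A + 4.00·(cos53°, sin53°) = (2.4073, 3.1945)
|BD| = 7.3259
circle(B,5.00) ∩ circle(D,5.00): a=3.6630, h=3.4033
  candidates: C₊=(7.1877,4.6600) cross=24.933; C₋=(4.2196,-1.4654) cross=-24.933
  mode - wants cross < 0 → take C=(4.2196,-1.4654) (cross=-24.933)
ex = (C−B)/|BC| = (0.3625,-0.9320); ey = (0.9320,0.3625)
P = B + -0.64·ex + 0.64·ey = (2.7718,4.0230)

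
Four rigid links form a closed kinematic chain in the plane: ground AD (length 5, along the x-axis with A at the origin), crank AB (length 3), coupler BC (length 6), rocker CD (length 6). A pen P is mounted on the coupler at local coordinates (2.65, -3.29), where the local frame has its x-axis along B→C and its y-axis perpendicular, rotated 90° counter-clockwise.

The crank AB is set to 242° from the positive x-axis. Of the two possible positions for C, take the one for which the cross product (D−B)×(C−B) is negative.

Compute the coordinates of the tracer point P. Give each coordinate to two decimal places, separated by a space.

-0.92 -6.85

A=(0,0), D=(5.00,0)
B = A + 3.00·(cos242°, sin242°) = (-1.4084, -2.6488)
|BD| = 6.9343
circle(B,6.00) ∩ circle(D,6.00): a=3.4671, h=4.8968
  candidates: C₊=(-0.0748,3.2011) cross=33.956; C₋=(3.6663,-5.8499) cross=-33.956
  mode - wants cross < 0 → take C=(3.6663,-5.8499) (cross=-33.956)
ex = (C−B)/|BC| = (0.8458,-0.5335); ey = (0.5335,0.8458)
P = B + 2.65·ex + -3.29·ey = (-0.9223,-6.8453)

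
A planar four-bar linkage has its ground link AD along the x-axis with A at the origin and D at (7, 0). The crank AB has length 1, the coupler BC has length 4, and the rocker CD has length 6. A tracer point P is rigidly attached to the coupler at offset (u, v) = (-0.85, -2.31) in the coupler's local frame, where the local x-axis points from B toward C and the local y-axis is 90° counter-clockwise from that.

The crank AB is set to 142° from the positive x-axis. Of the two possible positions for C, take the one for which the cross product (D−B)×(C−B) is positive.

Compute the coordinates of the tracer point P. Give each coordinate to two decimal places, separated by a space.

0.22 -1.63

A=(0,0), D=(7.00,0)
B = A + 1.00·(cos142°, sin142°) = (-0.7880, 0.6157)
|BD| = 7.8123
circle(B,4.00) ∩ circle(D,6.00): a=2.6261, h=3.0172
  candidates: C₊=(2.0677,3.4165) cross=23.571; C₋=(1.5922,-2.5991) cross=-23.571
  mode + wants cross > 0 → take C=(2.0677,3.4165) (cross=23.571)
ex = (C−B)/|BC| = (0.7139,0.7002); ey = (-0.7002,0.7139)
P = B + -0.85·ex + -2.31·ey = (0.2226,-1.6287)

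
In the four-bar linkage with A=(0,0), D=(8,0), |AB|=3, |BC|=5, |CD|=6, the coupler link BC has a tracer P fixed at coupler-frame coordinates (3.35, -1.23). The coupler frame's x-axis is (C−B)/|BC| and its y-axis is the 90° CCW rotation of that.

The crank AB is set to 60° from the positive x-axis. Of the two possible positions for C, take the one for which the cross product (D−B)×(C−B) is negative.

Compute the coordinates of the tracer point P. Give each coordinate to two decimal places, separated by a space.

A=(0,0), D=(8.00,0)
B = A + 3.00·(cos60°, sin60°) = (1.5000, 2.5981)
|BD| = 7.0000
circle(B,5.00) ∩ circle(D,6.00): a=2.7143, h=4.1991
  candidates: C₊=(5.5789,5.4898) cross=29.394; C₋=(2.4619,-2.3085) cross=-29.394
  mode - wants cross < 0 → take C=(2.4619,-2.3085) (cross=-29.394)
ex = (C−B)/|BC| = (0.1924,-0.9813); ey = (0.9813,0.1924)
P = B + 3.35·ex + -1.23·ey = (0.9374,-0.9260)

0.94 -0.93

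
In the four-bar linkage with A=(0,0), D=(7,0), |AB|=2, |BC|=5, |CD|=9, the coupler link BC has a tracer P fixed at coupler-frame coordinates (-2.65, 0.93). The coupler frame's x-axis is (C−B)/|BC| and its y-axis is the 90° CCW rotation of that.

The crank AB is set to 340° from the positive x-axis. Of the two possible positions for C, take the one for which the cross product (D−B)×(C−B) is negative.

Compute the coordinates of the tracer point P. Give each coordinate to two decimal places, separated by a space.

A=(0,0), D=(7.00,0)
B = A + 2.00·(cos340°, sin340°) = (1.8794, -0.6840)
|BD| = 5.1661
circle(B,5.00) ∩ circle(D,9.00): a=-2.8369, h=4.1173
  candidates: C₊=(-1.4777,3.0214) cross=21.270; C₋=(-0.3874,-5.1407) cross=-21.270
  mode - wants cross < 0 → take C=(-0.3874,-5.1407) (cross=-21.270)
ex = (C−B)/|BC| = (-0.4534,-0.8913); ey = (0.8913,-0.4534)
P = B + -2.65·ex + 0.93·ey = (3.9097,1.2564)

3.91 1.26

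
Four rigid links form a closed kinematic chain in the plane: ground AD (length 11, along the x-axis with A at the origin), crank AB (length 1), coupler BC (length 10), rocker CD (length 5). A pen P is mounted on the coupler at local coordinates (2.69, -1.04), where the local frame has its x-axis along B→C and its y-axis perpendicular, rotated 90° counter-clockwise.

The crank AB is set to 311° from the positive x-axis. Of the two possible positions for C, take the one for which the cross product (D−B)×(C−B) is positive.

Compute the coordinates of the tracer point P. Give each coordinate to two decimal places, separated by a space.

3.48 -0.19

A=(0,0), D=(11.00,0)
B = A + 1.00·(cos311°, sin311°) = (0.6561, -0.7547)
|BD| = 10.3714
circle(B,10.00) ∩ circle(D,5.00): a=8.8014, h=4.7471
  candidates: C₊=(9.0887,4.6203) cross=49.234; C₋=(9.7796,-4.8488) cross=-49.234
  mode + wants cross > 0 → take C=(9.0887,4.6203) (cross=49.234)
ex = (C−B)/|BC| = (0.8433,0.5375); ey = (-0.5375,0.8433)
P = B + 2.69·ex + -1.04·ey = (3.4834,-0.1858)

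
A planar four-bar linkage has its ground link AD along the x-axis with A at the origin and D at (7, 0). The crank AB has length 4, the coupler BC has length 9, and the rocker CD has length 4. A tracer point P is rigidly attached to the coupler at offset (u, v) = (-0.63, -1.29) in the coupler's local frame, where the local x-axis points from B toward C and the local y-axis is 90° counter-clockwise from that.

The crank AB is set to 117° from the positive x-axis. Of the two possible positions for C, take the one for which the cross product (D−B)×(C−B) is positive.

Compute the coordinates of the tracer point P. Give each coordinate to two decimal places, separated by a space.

-2.38 2.25

A=(0,0), D=(7.00,0)
B = A + 4.00·(cos117°, sin117°) = (-1.8160, 3.5640)
|BD| = 9.5091
circle(B,9.00) ∩ circle(D,4.00): a=8.1723, h=3.7700
  candidates: C₊=(7.1737,3.9962) cross=35.850; C₋=(4.3476,-2.9942) cross=-35.850
  mode + wants cross > 0 → take C=(7.1737,3.9962) (cross=35.850)
ex = (C−B)/|BC| = (0.9988,0.0480); ey = (-0.0480,0.9988)
P = B + -0.63·ex + -1.29·ey = (-2.3833,2.2453)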